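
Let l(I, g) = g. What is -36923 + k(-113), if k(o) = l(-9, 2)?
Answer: -36921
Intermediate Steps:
k(o) = 2
-36923 + k(-113) = -36923 + 2 = -36921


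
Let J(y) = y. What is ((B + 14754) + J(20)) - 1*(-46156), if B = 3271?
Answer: 64201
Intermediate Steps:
((B + 14754) + J(20)) - 1*(-46156) = ((3271 + 14754) + 20) - 1*(-46156) = (18025 + 20) + 46156 = 18045 + 46156 = 64201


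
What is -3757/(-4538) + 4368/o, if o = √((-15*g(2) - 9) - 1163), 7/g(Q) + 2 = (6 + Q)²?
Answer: 3757/4538 - 4368*I*√4511678/72769 ≈ 0.8279 - 127.5*I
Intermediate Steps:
g(Q) = 7/(-2 + (6 + Q)²)
o = I*√4511678/62 (o = √((-105/(-2 + (6 + 2)²) - 9) - 1163) = √((-105/(-2 + 8²) - 9) - 1163) = √((-105/(-2 + 64) - 9) - 1163) = √((-105/62 - 9) - 1163) = √(-663/62 - 1163) = √(-72769/62) = I*√4511678/62 ≈ 34.259*I)
-3757/(-4538) + 4368/o = -3757/(-4538) + 4368/((I*√4511678/62)) = -3757*(-1/4538) + 4368*(-I*√4511678/72769) = 3757/4538 - 4368*I*√4511678/72769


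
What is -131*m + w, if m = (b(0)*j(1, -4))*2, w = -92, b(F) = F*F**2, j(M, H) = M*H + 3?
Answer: -92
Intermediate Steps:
j(M, H) = 3 + H*M (j(M, H) = H*M + 3 = 3 + H*M)
b(F) = F**3
m = 0 (m = (0**3*(3 - 4*1))*2 = (0*(3 - 4))*2 = (0*(-1))*2 = 0*2 = 0)
-131*m + w = -131*0 - 92 = 0 - 92 = -92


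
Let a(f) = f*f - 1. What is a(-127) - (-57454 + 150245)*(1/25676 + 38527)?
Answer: -91790229602595/25676 ≈ -3.5749e+9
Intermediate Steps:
a(f) = -1 + f² (a(f) = f² - 1 = -1 + f²)
a(-127) - (-57454 + 150245)*(1/25676 + 38527) = (-1 + (-127)²) - (-57454 + 150245)*(1/25676 + 38527) = (-1 + 16129) - 92791*(1/25676 + 38527) = 16128 - 92791*989219253/25676 = 16128 - 1*91790643705123/25676 = 16128 - 91790643705123/25676 = -91790229602595/25676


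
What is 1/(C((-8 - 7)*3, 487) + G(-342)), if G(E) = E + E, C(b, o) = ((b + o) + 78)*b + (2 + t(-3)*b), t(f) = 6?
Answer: -1/24352 ≈ -4.1064e-5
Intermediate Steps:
C(b, o) = 2 + 6*b + b*(78 + b + o) (C(b, o) = ((b + o) + 78)*b + (2 + 6*b) = (78 + b + o)*b + (2 + 6*b) = b*(78 + b + o) + (2 + 6*b) = 2 + 6*b + b*(78 + b + o))
G(E) = 2*E
1/(C((-8 - 7)*3, 487) + G(-342)) = 1/((2 + ((-8 - 7)*3)**2 + 84*((-8 - 7)*3) + ((-8 - 7)*3)*487) + 2*(-342)) = 1/((2 + (-15*3)**2 + 84*(-15*3) - 15*3*487) - 684) = 1/((2 + (-45)**2 + 84*(-45) - 45*487) - 684) = 1/((2 + 2025 - 3780 - 21915) - 684) = 1/(-23668 - 684) = 1/(-24352) = -1/24352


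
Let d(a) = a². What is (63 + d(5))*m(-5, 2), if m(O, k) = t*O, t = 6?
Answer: -2640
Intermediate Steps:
m(O, k) = 6*O
(63 + d(5))*m(-5, 2) = (63 + 5²)*(6*(-5)) = (63 + 25)*(-30) = 88*(-30) = -2640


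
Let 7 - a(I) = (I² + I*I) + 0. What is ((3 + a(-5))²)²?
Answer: 2560000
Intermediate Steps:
a(I) = 7 - 2*I² (a(I) = 7 - ((I² + I*I) + 0) = 7 - ((I² + I²) + 0) = 7 - (2*I² + 0) = 7 - 2*I²)
((3 + a(-5))²)² = ((3 + (7 - 2*(-5)²))²)² = ((3 + (7 - 2*25))²)² = ((3 + (7 - 50))²)² = ((3 - 43)²)² = ((-40)²)² = 1600² = 2560000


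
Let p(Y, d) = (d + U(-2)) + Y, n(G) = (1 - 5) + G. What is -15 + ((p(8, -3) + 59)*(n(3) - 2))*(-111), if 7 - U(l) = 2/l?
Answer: 23961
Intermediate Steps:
U(l) = 7 - 2/l
n(G) = -4 + G
p(Y, d) = 8 + Y + d (p(Y, d) = (d + (7 - 2/(-2))) + Y = (d + (7 - 2*(-½))) + Y = (d + (7 + 1)) + Y = (d + 8) + Y = (8 + d) + Y = 8 + Y + d)
-15 + ((p(8, -3) + 59)*(n(3) - 2))*(-111) = -15 + (((8 + 8 - 3) + 59)*((-4 + 3) - 2))*(-111) = -15 + ((13 + 59)*(-1 - 2))*(-111) = -15 + (72*(-3))*(-111) = -15 - 216*(-111) = -15 + 23976 = 23961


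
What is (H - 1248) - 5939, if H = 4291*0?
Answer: -7187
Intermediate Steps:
H = 0
(H - 1248) - 5939 = (0 - 1248) - 5939 = -1248 - 5939 = -7187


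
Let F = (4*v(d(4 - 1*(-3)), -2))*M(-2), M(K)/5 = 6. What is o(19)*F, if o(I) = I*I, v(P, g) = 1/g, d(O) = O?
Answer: -21660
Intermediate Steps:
M(K) = 30 (M(K) = 5*6 = 30)
F = -60 (F = (4/(-2))*30 = (4*(-½))*30 = -2*30 = -60)
o(I) = I²
o(19)*F = 19²*(-60) = 361*(-60) = -21660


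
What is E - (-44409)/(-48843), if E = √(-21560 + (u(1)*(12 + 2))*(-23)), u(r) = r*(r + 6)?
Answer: -14803/16281 + 63*I*√6 ≈ -0.90922 + 154.32*I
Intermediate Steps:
u(r) = r*(6 + r)
E = 63*I*√6 (E = √(-21560 + ((1*(6 + 1))*(12 + 2))*(-23)) = √(-21560 + ((1*7)*14)*(-23)) = √(-21560 + (7*14)*(-23)) = √(-21560 + 98*(-23)) = √(-21560 - 2254) = √(-23814) = 63*I*√6 ≈ 154.32*I)
E - (-44409)/(-48843) = 63*I*√6 - (-44409)/(-48843) = 63*I*√6 - (-44409)*(-1)/48843 = 63*I*√6 - 1*14803/16281 = 63*I*√6 - 14803/16281 = -14803/16281 + 63*I*√6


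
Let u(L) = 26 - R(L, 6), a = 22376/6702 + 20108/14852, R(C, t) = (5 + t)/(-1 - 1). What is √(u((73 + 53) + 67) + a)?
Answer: √22411890278455386/24884526 ≈ 6.0160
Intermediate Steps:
R(C, t) = -5/2 - t/2 (R(C, t) = (5 + t)/(-2) = (5 + t)*(-½) = -5/2 - t/2)
a = 58386521/12442263 (a = 22376*(1/6702) + 20108*(1/14852) = 11188/3351 + 5027/3713 = 58386521/12442263 ≈ 4.6926)
u(L) = 63/2 (u(L) = 26 - (-5/2 - ½*6) = 26 - (-5/2 - 3) = 26 - 1*(-11/2) = 26 + 11/2 = 63/2)
√(u((73 + 53) + 67) + a) = √(63/2 + 58386521/12442263) = √(900635611/24884526) = √22411890278455386/24884526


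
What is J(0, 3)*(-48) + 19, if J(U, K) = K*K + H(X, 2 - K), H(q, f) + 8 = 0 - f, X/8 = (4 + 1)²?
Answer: -77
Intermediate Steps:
X = 200 (X = 8*(4 + 1)² = 8*5² = 8*25 = 200)
H(q, f) = -8 - f (H(q, f) = -8 + (0 - f) = -8 - f)
J(U, K) = -10 + K + K² (J(U, K) = K*K + (-8 - (2 - K)) = K² + (-8 + (-2 + K)) = K² + (-10 + K) = -10 + K + K²)
J(0, 3)*(-48) + 19 = (-10 + 3 + 3²)*(-48) + 19 = (-10 + 3 + 9)*(-48) + 19 = 2*(-48) + 19 = -96 + 19 = -77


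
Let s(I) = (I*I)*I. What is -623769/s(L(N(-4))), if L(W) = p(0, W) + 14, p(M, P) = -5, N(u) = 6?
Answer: -207923/243 ≈ -855.65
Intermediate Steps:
L(W) = 9 (L(W) = -5 + 14 = 9)
s(I) = I**3 (s(I) = I**2*I = I**3)
-623769/s(L(N(-4))) = -623769/(9**3) = -623769/729 = -623769*1/729 = -207923/243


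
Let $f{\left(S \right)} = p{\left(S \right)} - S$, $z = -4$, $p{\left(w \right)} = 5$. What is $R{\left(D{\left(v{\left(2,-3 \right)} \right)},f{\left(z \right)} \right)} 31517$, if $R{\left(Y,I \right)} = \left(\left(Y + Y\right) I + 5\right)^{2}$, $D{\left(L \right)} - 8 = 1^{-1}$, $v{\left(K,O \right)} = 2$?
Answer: $878977613$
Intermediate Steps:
$D{\left(L \right)} = 9$ ($D{\left(L \right)} = 8 + 1^{-1} = 8 + 1 = 9$)
$f{\left(S \right)} = 5 - S$
$R{\left(Y,I \right)} = \left(5 + 2 I Y\right)^{2}$ ($R{\left(Y,I \right)} = \left(2 Y I + 5\right)^{2} = \left(2 I Y + 5\right)^{2} = \left(5 + 2 I Y\right)^{2}$)
$R{\left(D{\left(v{\left(2,-3 \right)} \right)},f{\left(z \right)} \right)} 31517 = \left(5 + 2 \left(5 - -4\right) 9\right)^{2} \cdot 31517 = \left(5 + 2 \left(5 + 4\right) 9\right)^{2} \cdot 31517 = \left(5 + 2 \cdot 9 \cdot 9\right)^{2} \cdot 31517 = \left(5 + 162\right)^{2} \cdot 31517 = 167^{2} \cdot 31517 = 27889 \cdot 31517 = 878977613$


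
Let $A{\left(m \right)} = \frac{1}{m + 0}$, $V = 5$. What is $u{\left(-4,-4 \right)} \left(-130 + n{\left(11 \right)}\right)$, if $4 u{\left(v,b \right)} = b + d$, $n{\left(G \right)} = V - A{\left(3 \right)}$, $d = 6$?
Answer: $- \frac{188}{3} \approx -62.667$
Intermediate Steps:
$A{\left(m \right)} = \frac{1}{m}$
$n{\left(G \right)} = \frac{14}{3}$ ($n{\left(G \right)} = 5 - \frac{1}{3} = \frac{14}{3}$)
$u{\left(v,b \right)} = \frac{3}{2} + \frac{b}{4}$ ($u{\left(v,b \right)} = \frac{b + 6}{4} = \frac{6 + b}{4} = \frac{3}{2} + \frac{b}{4}$)
$u{\left(-4,-4 \right)} \left(-130 + n{\left(11 \right)}\right) = \left(\frac{3}{2} + \frac{1}{4} \left(-4\right)\right) \left(-130 + \frac{14}{3}\right) = \left(\frac{3}{2} - 1\right) \left(- \frac{376}{3}\right) = \frac{1}{2} \left(- \frac{376}{3}\right) = - \frac{188}{3}$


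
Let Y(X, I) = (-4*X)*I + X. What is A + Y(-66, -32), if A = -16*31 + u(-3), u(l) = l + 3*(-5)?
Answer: -9028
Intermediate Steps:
u(l) = -15 + l (u(l) = l - 15 = -15 + l)
A = -514 (A = -16*31 + (-15 - 3) = -496 - 18 = -514)
Y(X, I) = X - 4*I*X (Y(X, I) = -4*I*X + X = X - 4*I*X)
A + Y(-66, -32) = -514 - 66*(1 - 4*(-32)) = -514 - 66*(1 + 128) = -514 - 66*129 = -514 - 8514 = -9028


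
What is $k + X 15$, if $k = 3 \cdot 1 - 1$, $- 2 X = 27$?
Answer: $- \frac{401}{2} \approx -200.5$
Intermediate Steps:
$X = - \frac{27}{2}$ ($X = \left(- \frac{1}{2}\right) 27 = - \frac{27}{2} \approx -13.5$)
$k = 2$ ($k = 3 - 1 = 2$)
$k + X 15 = 2 - \frac{405}{2} = - \frac{401}{2}$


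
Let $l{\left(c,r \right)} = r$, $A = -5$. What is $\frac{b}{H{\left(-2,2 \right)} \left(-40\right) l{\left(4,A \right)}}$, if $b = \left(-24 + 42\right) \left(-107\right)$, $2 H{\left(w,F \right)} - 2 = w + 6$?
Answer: $- \frac{321}{100} \approx -3.21$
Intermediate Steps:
$H{\left(w,F \right)} = 4 + \frac{w}{2}$ ($H{\left(w,F \right)} = 1 + \frac{w + 6}{2} = 1 + \frac{6 + w}{2} = 1 + \left(3 + \frac{w}{2}\right) = 4 + \frac{w}{2}$)
$b = -1926$ ($b = 18 \left(-107\right) = -1926$)
$\frac{b}{H{\left(-2,2 \right)} \left(-40\right) l{\left(4,A \right)}} = - \frac{1926}{\left(4 + \frac{1}{2} \left(-2\right)\right) \left(-40\right) \left(-5\right)} = - \frac{1926}{\left(4 - 1\right) \left(-40\right) \left(-5\right)} = - \frac{1926}{3 \left(-40\right) \left(-5\right)} = - \frac{1926}{\left(-120\right) \left(-5\right)} = - \frac{1926}{600} = \left(-1926\right) \frac{1}{600} = - \frac{321}{100}$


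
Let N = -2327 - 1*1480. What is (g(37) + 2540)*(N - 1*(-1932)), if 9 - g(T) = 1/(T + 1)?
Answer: -181614375/38 ≈ -4.7793e+6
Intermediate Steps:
g(T) = 9 - 1/(1 + T) (g(T) = 9 - 1/(T + 1) = 9 - 1/(1 + T))
N = -3807 (N = -2327 - 1480 = -3807)
(g(37) + 2540)*(N - 1*(-1932)) = ((8 + 9*37)/(1 + 37) + 2540)*(-3807 - 1*(-1932)) = ((8 + 333)/38 + 2540)*(-3807 + 1932) = ((1/38)*341 + 2540)*(-1875) = (341/38 + 2540)*(-1875) = (96861/38)*(-1875) = -181614375/38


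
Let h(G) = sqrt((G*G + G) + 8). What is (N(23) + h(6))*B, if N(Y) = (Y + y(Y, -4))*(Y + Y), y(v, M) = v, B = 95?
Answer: 201020 + 475*sqrt(2) ≈ 2.0169e+5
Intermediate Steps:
N(Y) = 4*Y**2 (N(Y) = (Y + Y)*(Y + Y) = (2*Y)*(2*Y) = 4*Y**2)
h(G) = sqrt(8 + G + G**2) (h(G) = sqrt((G**2 + G) + 8) = sqrt((G + G**2) + 8) = sqrt(8 + G + G**2))
(N(23) + h(6))*B = (4*23**2 + sqrt(8 + 6 + 6**2))*95 = (4*529 + sqrt(8 + 6 + 36))*95 = (2116 + sqrt(50))*95 = (2116 + 5*sqrt(2))*95 = 201020 + 475*sqrt(2)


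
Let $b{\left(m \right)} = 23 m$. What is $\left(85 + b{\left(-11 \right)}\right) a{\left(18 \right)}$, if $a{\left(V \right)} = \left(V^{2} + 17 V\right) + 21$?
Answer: $-109368$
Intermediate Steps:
$a{\left(V \right)} = 21 + V^{2} + 17 V$
$\left(85 + b{\left(-11 \right)}\right) a{\left(18 \right)} = \left(85 + 23 \left(-11\right)\right) \left(21 + 18^{2} + 17 \cdot 18\right) = \left(85 - 253\right) \left(21 + 324 + 306\right) = \left(-168\right) 651 = -109368$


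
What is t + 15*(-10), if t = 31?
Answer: -119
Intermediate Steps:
t + 15*(-10) = 31 + 15*(-10) = 31 - 150 = -119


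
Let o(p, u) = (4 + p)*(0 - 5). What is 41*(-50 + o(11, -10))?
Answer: -5125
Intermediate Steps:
o(p, u) = -20 - 5*p (o(p, u) = (4 + p)*(-5) = -20 - 5*p)
41*(-50 + o(11, -10)) = 41*(-50 + (-20 - 5*11)) = 41*(-50 + (-20 - 55)) = 41*(-50 - 75) = 41*(-125) = -5125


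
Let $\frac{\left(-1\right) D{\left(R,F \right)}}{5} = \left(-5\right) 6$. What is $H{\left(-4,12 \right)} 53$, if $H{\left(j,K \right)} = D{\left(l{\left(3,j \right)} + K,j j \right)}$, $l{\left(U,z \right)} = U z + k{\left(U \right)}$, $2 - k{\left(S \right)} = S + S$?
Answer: $7950$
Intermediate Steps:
$k{\left(S \right)} = 2 - 2 S$ ($k{\left(S \right)} = 2 - \left(S + S\right) = 2 - 2 S$)
$l{\left(U,z \right)} = 2 - 2 U + U z$ ($l{\left(U,z \right)} = U z - \left(-2 + 2 U\right) = 2 - 2 U + U z$)
$D{\left(R,F \right)} = 150$ ($D{\left(R,F \right)} = - 5 \left(\left(-5\right) 6\right) = \left(-5\right) \left(-30\right) = 150$)
$H{\left(j,K \right)} = 150$
$H{\left(-4,12 \right)} 53 = 150 \cdot 53 = 7950$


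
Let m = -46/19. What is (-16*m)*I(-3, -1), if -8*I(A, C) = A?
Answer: 276/19 ≈ 14.526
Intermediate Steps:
I(A, C) = -A/8
m = -46/19 (m = -46*1/19 = -46/19 ≈ -2.4211)
(-16*m)*I(-3, -1) = (-16*(-46/19))*(-⅛*(-3)) = (736/19)*(3/8) = 276/19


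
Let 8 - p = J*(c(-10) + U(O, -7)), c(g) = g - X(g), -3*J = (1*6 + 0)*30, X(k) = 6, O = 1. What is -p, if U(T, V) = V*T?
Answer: 1372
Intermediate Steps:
U(T, V) = T*V
J = -60 (J = -(1*6 + 0)*30/3 = -(6 + 0)*30/3 = -2*30 = -⅓*180 = -60)
c(g) = -6 + g (c(g) = g - 1*6 = g - 6 = -6 + g)
p = -1372 (p = 8 - (-60)*((-6 - 10) + 1*(-7)) = 8 - (-60)*(-16 - 7) = 8 - (-60)*(-23) = 8 - 1*1380 = 8 - 1380 = -1372)
-p = -1*(-1372) = 1372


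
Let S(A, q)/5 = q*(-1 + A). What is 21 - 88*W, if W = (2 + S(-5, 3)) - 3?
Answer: 8029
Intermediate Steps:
S(A, q) = 5*q*(-1 + A) (S(A, q) = 5*(q*(-1 + A)) = 5*q*(-1 + A))
W = -91 (W = (2 + 5*3*(-1 - 5)) - 3 = (2 + 5*3*(-6)) - 3 = (2 - 90) - 3 = -88 - 3 = -91)
21 - 88*W = 21 - 88*(-91) = 21 - 22*(-364) = 21 + 8008 = 8029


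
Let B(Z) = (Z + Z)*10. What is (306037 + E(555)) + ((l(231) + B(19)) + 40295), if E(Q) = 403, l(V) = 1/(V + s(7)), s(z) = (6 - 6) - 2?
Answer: 79489336/229 ≈ 3.4712e+5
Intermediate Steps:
s(z) = -2 (s(z) = 0 - 2 = -2)
l(V) = 1/(-2 + V) (l(V) = 1/(V - 2) = 1/(-2 + V))
B(Z) = 20*Z (B(Z) = (2*Z)*10 = 20*Z)
(306037 + E(555)) + ((l(231) + B(19)) + 40295) = (306037 + 403) + ((1/(-2 + 231) + 20*19) + 40295) = 306440 + ((1/229 + 380) + 40295) = 306440 + (87021/229 + 40295) = 306440 + 9314576/229 = 79489336/229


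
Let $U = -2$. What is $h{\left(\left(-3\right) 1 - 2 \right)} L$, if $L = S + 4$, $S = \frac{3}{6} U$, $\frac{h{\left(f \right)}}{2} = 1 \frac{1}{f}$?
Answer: $- \frac{6}{5} \approx -1.2$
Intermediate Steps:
$h{\left(f \right)} = \frac{2}{f}$ ($h{\left(f \right)} = 2 \cdot 1 \frac{1}{f} = \frac{2}{f}$)
$S = -1$ ($S = \frac{3}{6} \left(-2\right) = 3 \cdot \frac{1}{6} \left(-2\right) = \frac{1}{2} \left(-2\right) = -1$)
$L = 3$ ($L = -1 + 4 = 3$)
$h{\left(\left(-3\right) 1 - 2 \right)} L = \frac{2}{\left(-3\right) 1 - 2} \cdot 3 = \frac{2}{-3 - 2} \cdot 3 = \frac{2}{-5} \cdot 3 = 2 \left(- \frac{1}{5}\right) 3 = \left(- \frac{2}{5}\right) 3 = - \frac{6}{5}$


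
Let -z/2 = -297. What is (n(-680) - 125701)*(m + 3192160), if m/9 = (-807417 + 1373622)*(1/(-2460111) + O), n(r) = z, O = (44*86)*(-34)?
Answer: 67260361635505064138245/820037 ≈ 8.2021e+16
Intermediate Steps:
z = 594 (z = -2*(-297) = 594)
O = -128656 (O = 3784*(-34) = -128656)
n(r) = 594
m = -537625305752368455/820037 (m = 9*((-807417 + 1373622)*(1/(-2460111) - 128656)) = 9*(566205*(-1/2460111 - 128656)) = 9*(566205*(-316508040817/2460111)) = 9*(-59736145083596495/820037) = -537625305752368455/820037 ≈ -6.5561e+11)
(n(-680) - 125701)*(m + 3192160) = (594 - 125701)*(-537625305752368455/820037 + 3192160) = -125107*(-537622688063058535/820037) = 67260361635505064138245/820037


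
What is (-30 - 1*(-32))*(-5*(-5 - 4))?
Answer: 90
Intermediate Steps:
(-30 - 1*(-32))*(-5*(-5 - 4)) = (-30 + 32)*(-5*(-9)) = 2*45 = 90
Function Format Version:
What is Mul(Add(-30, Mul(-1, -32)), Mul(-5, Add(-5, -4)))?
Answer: 90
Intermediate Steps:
Mul(Add(-30, Mul(-1, -32)), Mul(-5, Add(-5, -4))) = Mul(Add(-30, 32), Mul(-5, -9)) = Mul(2, 45) = 90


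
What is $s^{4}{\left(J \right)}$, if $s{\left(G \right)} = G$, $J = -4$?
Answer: $256$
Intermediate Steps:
$s^{4}{\left(J \right)} = \left(-4\right)^{4} = 256$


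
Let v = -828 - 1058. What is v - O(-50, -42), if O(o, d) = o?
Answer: -1836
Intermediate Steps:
v = -1886
v - O(-50, -42) = -1886 - 1*(-50) = -1886 + 50 = -1836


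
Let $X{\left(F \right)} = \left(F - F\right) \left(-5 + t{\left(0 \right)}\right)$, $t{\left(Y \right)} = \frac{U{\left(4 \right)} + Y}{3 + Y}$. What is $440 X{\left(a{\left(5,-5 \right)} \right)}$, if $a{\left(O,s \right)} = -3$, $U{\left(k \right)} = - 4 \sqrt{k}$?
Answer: $0$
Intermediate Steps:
$t{\left(Y \right)} = \frac{-8 + Y}{3 + Y}$ ($t{\left(Y \right)} = \frac{- 4 \sqrt{4} + Y}{3 + Y} = \frac{\left(-4\right) 2 + Y}{3 + Y} = \frac{-8 + Y}{3 + Y}$)
$X{\left(F \right)} = 0$ ($X{\left(F \right)} = \left(F - F\right) \left(-5 + \frac{-8 + 0}{3 + 0}\right) = 0 \left(-5 + \frac{1}{3} \left(-8\right)\right) = 0 \left(-5 - \frac{8}{3}\right) = 0 \left(- \frac{23}{3}\right) = 0$)
$440 X{\left(a{\left(5,-5 \right)} \right)} = 440 \cdot 0 = 0$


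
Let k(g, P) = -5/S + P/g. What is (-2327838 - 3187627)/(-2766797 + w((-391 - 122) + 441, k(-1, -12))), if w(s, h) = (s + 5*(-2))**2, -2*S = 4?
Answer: 5515465/2760073 ≈ 1.9983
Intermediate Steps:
S = -2 (S = -1/2*4 = -2)
k(g, P) = 5/2 + P/g (k(g, P) = -5/(-2) + P/g = -5*(-1/2) + P/g = 5/2 + P/g)
w(s, h) = (-10 + s)**2 (w(s, h) = (s - 10)**2 = (-10 + s)**2)
(-2327838 - 3187627)/(-2766797 + w((-391 - 122) + 441, k(-1, -12))) = (-2327838 - 3187627)/(-2766797 + (-10 + ((-391 - 122) + 441))**2) = -5515465/(-2766797 + (-10 + (-513 + 441))**2) = -5515465/(-2766797 + (-10 - 72)**2) = -5515465/(-2766797 + (-82)**2) = -5515465/(-2766797 + 6724) = -5515465/(-2760073) = -5515465*(-1/2760073) = 5515465/2760073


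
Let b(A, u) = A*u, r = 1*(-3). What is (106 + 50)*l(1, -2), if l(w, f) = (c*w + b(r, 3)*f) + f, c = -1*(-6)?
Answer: 3432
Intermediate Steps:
r = -3
c = 6
l(w, f) = -8*f + 6*w (l(w, f) = (6*w + (-3*3)*f) + f = (6*w - 9*f) + f = (-9*f + 6*w) + f = -8*f + 6*w)
(106 + 50)*l(1, -2) = (106 + 50)*(-8*(-2) + 6*1) = 156*(16 + 6) = 156*22 = 3432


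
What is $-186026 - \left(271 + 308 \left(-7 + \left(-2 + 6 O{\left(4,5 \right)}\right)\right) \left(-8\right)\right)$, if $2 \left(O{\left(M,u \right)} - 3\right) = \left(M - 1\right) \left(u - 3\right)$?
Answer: $-119769$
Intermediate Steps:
$O{\left(M,u \right)} = 3 + \frac{\left(-1 + M\right) \left(-3 + u\right)}{2}$ ($O{\left(M,u \right)} = 3 + \frac{\left(M - 1\right) \left(u - 3\right)}{2} = 3 + \frac{\left(-1 + M\right) \left(-3 + u\right)}{2}$)
$-186026 - \left(271 + 308 \left(-7 + \left(-2 + 6 O{\left(4,5 \right)}\right)\right) \left(-8\right)\right) = -186026 - \left(271 + 308 \left(-7 - \left(2 - 6 \left(\frac{9}{2} - 6 - \frac{5}{2} + \frac{1}{2} \cdot 4 \cdot 5\right)\right)\right) \left(-8\right)\right) = -186026 - \left(271 + 308 \left(-7 - \left(2 - 6 \left(\frac{9}{2} - 6 - \frac{5}{2} + 10\right)\right)\right) \left(-8\right)\right) = -186026 - \left(271 + 308 \left(-7 + \left(-2 + 6 \cdot 6\right)\right) \left(-8\right)\right) = -186026 - \left(271 + 308 \left(-7 + \left(-2 + 36\right)\right) \left(-8\right)\right) = -186026 - \left(271 + 308 \left(-7 + 34\right) \left(-8\right)\right) = -186026 - \left(271 + 308 \cdot 27 \left(-8\right)\right) = -186026 - -66257 = -186026 + \left(66528 - 271\right) = -186026 + 66257 = -119769$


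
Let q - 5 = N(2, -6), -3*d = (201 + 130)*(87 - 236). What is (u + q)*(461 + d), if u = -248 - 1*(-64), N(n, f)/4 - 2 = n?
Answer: -8264426/3 ≈ -2.7548e+6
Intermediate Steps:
d = 49319/3 (d = -(201 + 130)*(87 - 236)/3 = -331*(-149)/3 = -1/3*(-49319) = 49319/3 ≈ 16440.)
N(n, f) = 8 + 4*n
q = 21 (q = 5 + (8 + 4*2) = 5 + (8 + 8) = 5 + 16 = 21)
u = -184 (u = -248 + 64 = -184)
(u + q)*(461 + d) = (-184 + 21)*(461 + 49319/3) = -163*50702/3 = -8264426/3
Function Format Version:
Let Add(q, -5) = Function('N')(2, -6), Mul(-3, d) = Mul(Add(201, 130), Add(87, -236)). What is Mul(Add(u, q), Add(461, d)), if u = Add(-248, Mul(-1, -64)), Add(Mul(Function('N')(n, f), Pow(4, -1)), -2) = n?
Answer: Rational(-8264426, 3) ≈ -2.7548e+6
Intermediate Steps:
d = Rational(49319, 3) (d = Mul(Rational(-1, 3), Mul(Add(201, 130), Add(87, -236))) = Mul(Rational(-1, 3), Mul(331, -149)) = Mul(Rational(-1, 3), -49319) = Rational(49319, 3) ≈ 16440.)
Function('N')(n, f) = Add(8, Mul(4, n))
q = 21 (q = Add(5, Add(8, Mul(4, 2))) = Add(5, Add(8, 8)) = Add(5, 16) = 21)
u = -184 (u = Add(-248, 64) = -184)
Mul(Add(u, q), Add(461, d)) = Mul(Add(-184, 21), Add(461, Rational(49319, 3))) = Mul(-163, Rational(50702, 3)) = Rational(-8264426, 3)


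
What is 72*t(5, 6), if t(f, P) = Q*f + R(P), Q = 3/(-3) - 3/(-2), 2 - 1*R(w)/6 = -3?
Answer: 2340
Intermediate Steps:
R(w) = 30 (R(w) = 12 - 6*(-3) = 12 + 18 = 30)
Q = 1/2 (Q = 3*(-1/3) - 3*(-1/2) = -1 + 3/2 = 1/2 ≈ 0.50000)
t(f, P) = 30 + f/2 (t(f, P) = f/2 + 30 = 30 + f/2)
72*t(5, 6) = 72*(30 + (1/2)*5) = 72*(30 + 5/2) = 72*(65/2) = 2340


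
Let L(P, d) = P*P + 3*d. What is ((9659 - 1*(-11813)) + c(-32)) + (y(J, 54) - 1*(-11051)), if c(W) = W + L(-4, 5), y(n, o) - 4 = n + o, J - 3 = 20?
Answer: 32603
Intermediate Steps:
J = 23 (J = 3 + 20 = 23)
L(P, d) = P² + 3*d
y(n, o) = 4 + n + o (y(n, o) = 4 + (n + o) = 4 + n + o)
c(W) = 31 + W (c(W) = W + ((-4)² + 3*5) = W + (16 + 15) = W + 31 = 31 + W)
((9659 - 1*(-11813)) + c(-32)) + (y(J, 54) - 1*(-11051)) = ((9659 - 1*(-11813)) + (31 - 32)) + ((4 + 23 + 54) - 1*(-11051)) = ((9659 + 11813) - 1) + (81 + 11051) = (21472 - 1) + 11132 = 21471 + 11132 = 32603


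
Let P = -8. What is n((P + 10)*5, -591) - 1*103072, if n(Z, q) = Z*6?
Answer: -103012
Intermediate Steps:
n(Z, q) = 6*Z
n((P + 10)*5, -591) - 1*103072 = 6*((-8 + 10)*5) - 1*103072 = 6*(2*5) - 103072 = 6*10 - 103072 = 60 - 103072 = -103012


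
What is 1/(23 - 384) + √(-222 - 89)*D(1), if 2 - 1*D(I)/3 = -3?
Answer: -1/361 + 15*I*√311 ≈ -0.0027701 + 264.53*I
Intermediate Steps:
D(I) = 15 (D(I) = 6 - 3*(-3) = 6 + 9 = 15)
1/(23 - 384) + √(-222 - 89)*D(1) = 1/(23 - 384) + √(-222 - 89)*15 = 1/(-361) + √(-311)*15 = -1/361 + (I*√311)*15 = -1/361 + 15*I*√311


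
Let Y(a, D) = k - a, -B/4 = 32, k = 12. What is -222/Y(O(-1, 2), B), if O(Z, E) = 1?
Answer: -222/11 ≈ -20.182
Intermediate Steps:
B = -128 (B = -4*32 = -128)
Y(a, D) = 12 - a
-222/Y(O(-1, 2), B) = -222/(12 - 1*1) = -222/(12 - 1) = -222/11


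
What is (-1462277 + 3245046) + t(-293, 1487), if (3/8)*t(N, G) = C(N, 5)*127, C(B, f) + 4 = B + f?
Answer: 5051635/3 ≈ 1.6839e+6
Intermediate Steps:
C(B, f) = -4 + B + f (C(B, f) = -4 + (B + f) = -4 + B + f)
t(N, G) = 1016/3 + 1016*N/3 (t(N, G) = 8*((-4 + N + 5)*127)/3 = 8*((1 + N)*127)/3 = 8*(127 + 127*N)/3 = 1016/3 + 1016*N/3)
(-1462277 + 3245046) + t(-293, 1487) = (-1462277 + 3245046) + (1016/3 + (1016/3)*(-293)) = 1782769 + (1016/3 - 297688/3) = 1782769 - 296672/3 = 5051635/3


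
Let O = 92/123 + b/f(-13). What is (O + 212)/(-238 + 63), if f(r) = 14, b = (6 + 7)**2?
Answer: -387139/301350 ≈ -1.2847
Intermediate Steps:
b = 169 (b = 13**2 = 169)
O = 22075/1722 (O = 92/123 + 169/14 = 22075/1722 ≈ 12.819)
(O + 212)/(-238 + 63) = (22075/1722 + 212)/(-238 + 63) = (387139/1722)/(-175) = (387139/1722)*(-1/175) = -387139/301350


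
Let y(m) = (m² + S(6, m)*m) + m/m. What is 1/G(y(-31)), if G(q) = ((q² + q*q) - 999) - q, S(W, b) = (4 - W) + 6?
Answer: 1/1402651 ≈ 7.1294e-7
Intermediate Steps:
S(W, b) = 10 - W
y(m) = 1 + m² + 4*m (y(m) = (m² + (10 - 1*6)*m) + m/m = (m² + (10 - 6)*m) + 1 = (m² + 4*m) + 1 = 1 + m² + 4*m)
G(q) = -999 - q + 2*q² (G(q) = ((q² + q²) - 999) - q = (2*q² - 999) - q = (-999 + 2*q²) - q = -999 - q + 2*q²)
1/G(y(-31)) = 1/(-999 - (1 + (-31)² + 4*(-31)) + 2*(1 + (-31)² + 4*(-31))²) = 1/(-999 - (1 + 961 - 124) + 2*(1 + 961 - 124)²) = 1/(-999 - 1*838 + 2*838²) = 1/(-999 - 838 + 2*702244) = 1/(-999 - 838 + 1404488) = 1/1402651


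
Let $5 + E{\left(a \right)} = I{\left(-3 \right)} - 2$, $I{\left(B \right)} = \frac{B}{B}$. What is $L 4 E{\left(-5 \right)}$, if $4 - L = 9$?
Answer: $120$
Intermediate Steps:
$L = -5$ ($L = 4 - 9 = -5$)
$I{\left(B \right)} = 1$
$E{\left(a \right)} = -6$ ($E{\left(a \right)} = -5 + \left(1 - 2\right) = -5 - 1 = -6$)
$L 4 E{\left(-5 \right)} = \left(-5\right) 4 \left(-6\right) = \left(-20\right) \left(-6\right) = 120$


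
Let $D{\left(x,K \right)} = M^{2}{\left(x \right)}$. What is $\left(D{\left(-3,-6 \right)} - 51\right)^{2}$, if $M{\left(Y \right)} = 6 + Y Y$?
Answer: $30276$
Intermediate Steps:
$M{\left(Y \right)} = 6 + Y^{2}$
$D{\left(x,K \right)} = \left(6 + x^{2}\right)^{2}$
$\left(D{\left(-3,-6 \right)} - 51\right)^{2} = \left(\left(6 + \left(-3\right)^{2}\right)^{2} - 51\right)^{2} = \left(\left(6 + 9\right)^{2} - 51\right)^{2} = \left(15^{2} - 51\right)^{2} = \left(225 - 51\right)^{2} = 174^{2} = 30276$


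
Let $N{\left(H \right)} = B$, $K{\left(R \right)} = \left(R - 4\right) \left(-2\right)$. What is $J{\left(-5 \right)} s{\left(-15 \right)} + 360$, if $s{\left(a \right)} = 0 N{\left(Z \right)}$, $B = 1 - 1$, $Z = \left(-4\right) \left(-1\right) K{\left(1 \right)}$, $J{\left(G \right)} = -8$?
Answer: $360$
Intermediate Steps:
$K{\left(R \right)} = 8 - 2 R$ ($K{\left(R \right)} = \left(R - 4\right) \left(-2\right) = \left(-4 + R\right) \left(-2\right) = 8 - 2 R$)
$Z = 24$ ($Z = \left(-4\right) \left(-1\right) \left(8 - 2\right) = 4 \left(8 - 2\right) = 4 \cdot 6 = 24$)
$B = 0$ ($B = 1 - 1 = 0$)
$N{\left(H \right)} = 0$
$s{\left(a \right)} = 0$ ($s{\left(a \right)} = 0 \cdot 0 = 0$)
$J{\left(-5 \right)} s{\left(-15 \right)} + 360 = \left(-8\right) 0 + 360 = 0 + 360 = 360$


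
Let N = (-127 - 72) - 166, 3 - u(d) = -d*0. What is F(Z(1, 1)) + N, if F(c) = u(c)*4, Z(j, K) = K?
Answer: -353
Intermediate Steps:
u(d) = 3 (u(d) = 3 - (-d)*0 = 3 - 1*0 = 3 + 0 = 3)
F(c) = 12 (F(c) = 3*4 = 12)
N = -365 (N = -199 - 166 = -365)
F(Z(1, 1)) + N = 12 - 365 = -353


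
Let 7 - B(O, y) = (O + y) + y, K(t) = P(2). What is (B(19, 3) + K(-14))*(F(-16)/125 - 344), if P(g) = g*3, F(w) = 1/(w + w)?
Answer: 4128003/1000 ≈ 4128.0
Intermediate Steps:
F(w) = 1/(2*w)
P(g) = 3*g
K(t) = 6 (K(t) = 3*2 = 6)
B(O, y) = 7 - O - 2*y (B(O, y) = 7 - ((O + y) + y) = 7 - (O + 2*y) = 7 + (-O - 2*y) = 7 - O - 2*y)
(B(19, 3) + K(-14))*(F(-16)/125 - 344) = ((7 - 1*19 - 2*3) + 6)*(((1/2)/(-16))/125 - 344) = ((7 - 19 - 6) + 6)*(((1/2)*(-1/16))*(1/125) - 344) = (-18 + 6)*(-1/32*1/125 - 344) = -12*(-1/4000 - 344) = -12*(-1376001/4000) = 4128003/1000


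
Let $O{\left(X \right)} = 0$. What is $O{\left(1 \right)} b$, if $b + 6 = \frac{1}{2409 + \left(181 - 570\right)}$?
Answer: $0$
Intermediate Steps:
$b = - \frac{12119}{2020}$ ($b = -6 + \frac{1}{2409 + \left(181 - 570\right)} = -6 + \frac{1}{2409 - 389} = -6 + \frac{1}{2020} = - \frac{12119}{2020} \approx -5.9995$)
$O{\left(1 \right)} b = 0 \left(- \frac{12119}{2020}\right) = 0$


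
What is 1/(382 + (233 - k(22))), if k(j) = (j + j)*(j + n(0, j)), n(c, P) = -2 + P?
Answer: -1/1233 ≈ -0.00081103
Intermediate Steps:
k(j) = 2*j*(-2 + 2*j) (k(j) = (j + j)*(j + (-2 + j)) = (2*j)*(-2 + 2*j) = 2*j*(-2 + 2*j))
1/(382 + (233 - k(22))) = 1/(382 + (233 - 4*22*(-1 + 22))) = 1/(382 + (233 - 4*22*21)) = 1/(382 + (233 - 1*1848)) = 1/(382 + (233 - 1848)) = 1/(382 - 1615) = 1/(-1233) = -1/1233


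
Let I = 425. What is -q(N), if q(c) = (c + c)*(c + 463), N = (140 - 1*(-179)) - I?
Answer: 75684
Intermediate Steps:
N = -106 (N = (140 - 1*(-179)) - 1*425 = (140 + 179) - 425 = 319 - 425 = -106)
q(c) = 2*c*(463 + c) (q(c) = (2*c)*(463 + c) = 2*c*(463 + c))
-q(N) = -2*(-106)*(463 - 106) = -2*(-106)*357 = -1*(-75684) = 75684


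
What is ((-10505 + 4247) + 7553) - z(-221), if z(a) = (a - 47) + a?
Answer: 1784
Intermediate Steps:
z(a) = -47 + 2*a (z(a) = (-47 + a) + a = -47 + 2*a)
((-10505 + 4247) + 7553) - z(-221) = ((-10505 + 4247) + 7553) - (-47 + 2*(-221)) = (-6258 + 7553) - (-47 - 442) = 1295 - 1*(-489) = 1295 + 489 = 1784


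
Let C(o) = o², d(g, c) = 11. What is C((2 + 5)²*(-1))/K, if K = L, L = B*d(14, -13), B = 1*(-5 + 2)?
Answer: -2401/33 ≈ -72.758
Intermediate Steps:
B = -3 (B = 1*(-3) = -3)
L = -33 (L = -3*11 = -33)
K = -33
C((2 + 5)²*(-1))/K = ((2 + 5)²*(-1))²/(-33) = (7²*(-1))²*(-1/33) = (49*(-1))²*(-1/33) = (-49)²*(-1/33) = 2401*(-1/33) = -2401/33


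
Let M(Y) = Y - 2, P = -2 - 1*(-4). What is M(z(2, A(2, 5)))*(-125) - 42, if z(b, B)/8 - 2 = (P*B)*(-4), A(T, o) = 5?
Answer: 38208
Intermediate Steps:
P = 2 (P = -2 + 4 = 2)
z(b, B) = 16 - 64*B (z(b, B) = 16 + 8*((2*B)*(-4)) = 16 + 8*(-8*B) = 16 - 64*B)
M(Y) = -2 + Y
M(z(2, A(2, 5)))*(-125) - 42 = (-2 + (16 - 64*5))*(-125) - 42 = (-2 + (16 - 320))*(-125) - 42 = (-2 - 304)*(-125) - 42 = -306*(-125) - 42 = 38250 - 42 = 38208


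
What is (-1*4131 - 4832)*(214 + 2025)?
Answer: -20068157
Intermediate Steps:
(-1*4131 - 4832)*(214 + 2025) = (-4131 - 4832)*2239 = -8963*2239 = -20068157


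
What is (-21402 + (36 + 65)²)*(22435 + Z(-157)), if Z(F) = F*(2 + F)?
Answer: -523870770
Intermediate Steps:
(-21402 + (36 + 65)²)*(22435 + Z(-157)) = (-21402 + (36 + 65)²)*(22435 - 157*(2 - 157)) = (-21402 + 101²)*(22435 - 157*(-155)) = (-21402 + 10201)*(22435 + 24335) = -11201*46770 = -523870770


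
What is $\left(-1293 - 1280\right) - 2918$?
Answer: $-5491$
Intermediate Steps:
$\left(-1293 - 1280\right) - 2918 = -2573 - 2918 = -5491$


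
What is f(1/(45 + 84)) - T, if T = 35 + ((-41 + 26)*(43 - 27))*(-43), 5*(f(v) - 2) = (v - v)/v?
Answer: -10353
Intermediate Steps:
f(v) = 2 (f(v) = 2 + ((v - v)/v)/5 = 2 + (0/v)/5 = 2 + (1/5)*0 = 2 + 0 = 2)
T = 10355 (T = 35 - 15*16*(-43) = 35 - 240*(-43) = 35 + 10320 = 10355)
f(1/(45 + 84)) - T = 2 - 1*10355 = 2 - 10355 = -10353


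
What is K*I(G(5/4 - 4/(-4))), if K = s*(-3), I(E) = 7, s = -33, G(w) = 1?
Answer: 693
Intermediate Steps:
K = 99 (K = -33*(-3) = 99)
K*I(G(5/4 - 4/(-4))) = 99*7 = 693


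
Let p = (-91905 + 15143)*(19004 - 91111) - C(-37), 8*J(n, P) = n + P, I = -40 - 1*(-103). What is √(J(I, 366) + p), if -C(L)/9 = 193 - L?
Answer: √88561274522/4 ≈ 74398.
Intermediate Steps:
I = 63 (I = -40 + 103 = 63)
C(L) = -1737 + 9*L (C(L) = -9*(193 - L) = -1737 + 9*L)
J(n, P) = P/8 + n/8 (J(n, P) = (n + P)/8 = (P + n)/8 = P/8 + n/8)
p = 5535079604 (p = (-91905 + 15143)*(19004 - 91111) - (-1737 + 9*(-37)) = -76762*(-72107) - (-1737 - 333) = 5535077534 - 1*(-2070) = 5535077534 + 2070 = 5535079604)
√(J(I, 366) + p) = √(((⅛)*366 + (⅛)*63) + 5535079604) = √((183/4 + 63/8) + 5535079604) = √(429/8 + 5535079604) = √(44280637261/8) = √88561274522/4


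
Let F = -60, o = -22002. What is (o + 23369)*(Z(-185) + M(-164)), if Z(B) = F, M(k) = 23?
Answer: -50579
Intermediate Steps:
Z(B) = -60
(o + 23369)*(Z(-185) + M(-164)) = (-22002 + 23369)*(-60 + 23) = 1367*(-37) = -50579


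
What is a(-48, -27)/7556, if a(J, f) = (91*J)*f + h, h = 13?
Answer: 117949/7556 ≈ 15.610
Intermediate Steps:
a(J, f) = 13 + 91*J*f (a(J, f) = (91*J)*f + 13 = 91*J*f + 13 = 13 + 91*J*f)
a(-48, -27)/7556 = (13 + 91*(-48)*(-27))/7556 = (13 + 117936)*(1/7556) = 117949*(1/7556) = 117949/7556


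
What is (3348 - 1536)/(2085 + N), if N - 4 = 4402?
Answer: 1812/6491 ≈ 0.27916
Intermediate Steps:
N = 4406 (N = 4 + 4402 = 4406)
(3348 - 1536)/(2085 + N) = (3348 - 1536)/(2085 + 4406) = 1812/6491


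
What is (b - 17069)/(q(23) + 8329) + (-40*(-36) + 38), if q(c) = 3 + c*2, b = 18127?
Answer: 6191871/4189 ≈ 1478.1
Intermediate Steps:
q(c) = 3 + 2*c
(b - 17069)/(q(23) + 8329) + (-40*(-36) + 38) = (18127 - 17069)/((3 + 2*23) + 8329) + (-40*(-36) + 38) = 1058/((3 + 46) + 8329) + (1440 + 38) = 1058/(49 + 8329) + 1478 = 1058/8378 + 1478 = 1058*(1/8378) + 1478 = 529/4189 + 1478 = 6191871/4189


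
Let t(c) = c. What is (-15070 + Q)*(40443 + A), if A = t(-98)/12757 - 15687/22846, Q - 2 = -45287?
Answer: -711390218895617545/291446422 ≈ -2.4409e+9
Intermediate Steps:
Q = -45285 (Q = 2 - 45287 = -45285)
A = -202357967/291446422 (A = -98/12757 - 15687/22846 = -202357967/291446422 ≈ -0.69432)
(-15070 + Q)*(40443 + A) = (-15070 - 45285)*(40443 - 202357967/291446422) = -60355*11786765286979/291446422 = -711390218895617545/291446422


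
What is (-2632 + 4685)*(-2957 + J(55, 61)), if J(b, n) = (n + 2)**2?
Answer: 2077636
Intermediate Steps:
J(b, n) = (2 + n)**2
(-2632 + 4685)*(-2957 + J(55, 61)) = (-2632 + 4685)*(-2957 + (2 + 61)**2) = 2053*(-2957 + 63**2) = 2053*(-2957 + 3969) = 2053*1012 = 2077636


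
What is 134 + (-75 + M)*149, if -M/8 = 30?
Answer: -46801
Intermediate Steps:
M = -240 (M = -8*30 = -240)
134 + (-75 + M)*149 = 134 + (-75 - 240)*149 = 134 - 315*149 = 134 - 46935 = -46801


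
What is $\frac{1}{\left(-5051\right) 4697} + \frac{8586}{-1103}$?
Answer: $- \frac{203698961645}{26168175341} \approx -7.7842$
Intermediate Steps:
$\frac{1}{\left(-5051\right) 4697} + \frac{8586}{-1103} = \left(- \frac{1}{5051}\right) \frac{1}{4697} + 8586 \left(- \frac{1}{1103}\right) = - \frac{1}{23724547} - \frac{8586}{1103} = - \frac{203698961645}{26168175341}$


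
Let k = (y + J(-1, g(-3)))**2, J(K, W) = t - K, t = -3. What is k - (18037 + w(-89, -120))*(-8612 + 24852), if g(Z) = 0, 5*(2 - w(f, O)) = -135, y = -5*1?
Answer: -293391791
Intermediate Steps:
y = -5
w(f, O) = 29 (w(f, O) = 2 - 1/5*(-135) = 2 + 27 = 29)
J(K, W) = -3 - K
k = 49 (k = (-5 + (-3 - 1*(-1)))**2 = (-5 + (-3 + 1))**2 = (-5 - 2)**2 = (-7)**2 = 49)
k - (18037 + w(-89, -120))*(-8612 + 24852) = 49 - (18037 + 29)*(-8612 + 24852) = 49 - 18066*16240 = 49 - 1*293391840 = 49 - 293391840 = -293391791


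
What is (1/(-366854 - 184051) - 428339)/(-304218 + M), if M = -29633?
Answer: 235974096796/183920185155 ≈ 1.2830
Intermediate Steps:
(1/(-366854 - 184051) - 428339)/(-304218 + M) = (1/(-366854 - 184051) - 428339)/(-304218 - 29633) = (1/(-550905) - 428339)/(-333851) = (-1/550905 - 428339)*(-1/333851) = -235974096796/550905*(-1/333851) = 235974096796/183920185155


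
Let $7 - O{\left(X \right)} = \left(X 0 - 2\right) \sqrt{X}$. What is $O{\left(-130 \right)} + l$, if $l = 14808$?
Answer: $14815 + 2 i \sqrt{130} \approx 14815.0 + 22.803 i$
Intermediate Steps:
$O{\left(X \right)} = 7 + 2 \sqrt{X}$ ($O{\left(X \right)} = 7 - \left(X 0 - 2\right) \sqrt{X} = 7 - \left(0 - 2\right) \sqrt{X} = 7 - - 2 \sqrt{X} = 7 + 2 \sqrt{X}$)
$O{\left(-130 \right)} + l = \left(7 + 2 \sqrt{-130}\right) + 14808 = \left(7 + 2 i \sqrt{130}\right) + 14808 = 14815 + 2 i \sqrt{130}$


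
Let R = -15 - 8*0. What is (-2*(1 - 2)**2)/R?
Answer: 2/15 ≈ 0.13333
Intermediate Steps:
R = -15 (R = -15 + 0 = -15)
(-2*(1 - 2)**2)/R = -2*(1 - 2)**2/(-15) = -2*(-1)**2*(-1/15) = -2*1*(-1/15) = -2*(-1/15) = 2/15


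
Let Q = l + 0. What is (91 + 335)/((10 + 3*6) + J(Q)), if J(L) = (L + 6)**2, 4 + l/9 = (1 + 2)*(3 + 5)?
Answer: 213/17312 ≈ 0.012304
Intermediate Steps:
l = 180 (l = -36 + 9*((1 + 2)*(3 + 5)) = -36 + 9*(3*8) = -36 + 9*24 = -36 + 216 = 180)
Q = 180 (Q = 180 + 0 = 180)
J(L) = (6 + L)**2
(91 + 335)/((10 + 3*6) + J(Q)) = (91 + 335)/((10 + 3*6) + (6 + 180)**2) = 426/((10 + 18) + 186**2) = 426/(28 + 34596) = 426/34624 = 426*(1/34624) = 213/17312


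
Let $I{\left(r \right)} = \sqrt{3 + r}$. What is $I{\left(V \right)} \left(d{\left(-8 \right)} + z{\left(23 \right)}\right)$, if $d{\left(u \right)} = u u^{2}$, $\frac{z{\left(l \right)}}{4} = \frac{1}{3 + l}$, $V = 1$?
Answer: $- \frac{13308}{13} \approx -1023.7$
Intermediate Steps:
$z{\left(l \right)} = \frac{4}{3 + l}$
$d{\left(u \right)} = u^{3}$
$I{\left(V \right)} \left(d{\left(-8 \right)} + z{\left(23 \right)}\right) = \sqrt{3 + 1} \left(\left(-8\right)^{3} + \frac{4}{3 + 23}\right) = \sqrt{4} \left(-512 + \frac{4}{26}\right) = 2 \left(-512 + 4 \cdot \frac{1}{26}\right) = 2 \left(-512 + \frac{2}{13}\right) = 2 \left(- \frac{6654}{13}\right) = - \frac{13308}{13}$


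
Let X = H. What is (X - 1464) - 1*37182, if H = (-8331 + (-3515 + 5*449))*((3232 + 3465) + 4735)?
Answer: -109797278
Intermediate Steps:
H = -109758632 (H = (-8331 + (-3515 + 2245))*(6697 + 4735) = (-8331 - 1270)*11432 = -9601*11432 = -109758632)
X = -109758632
(X - 1464) - 1*37182 = (-109758632 - 1464) - 1*37182 = -109760096 - 37182 = -109797278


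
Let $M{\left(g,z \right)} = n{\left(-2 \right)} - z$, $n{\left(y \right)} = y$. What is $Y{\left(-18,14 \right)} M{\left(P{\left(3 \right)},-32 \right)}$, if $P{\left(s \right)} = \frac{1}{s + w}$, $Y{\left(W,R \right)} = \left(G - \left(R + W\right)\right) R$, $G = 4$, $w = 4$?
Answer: $3360$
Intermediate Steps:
$Y{\left(W,R \right)} = R \left(4 - R - W\right)$ ($Y{\left(W,R \right)} = \left(4 - \left(R + W\right)\right) R = \left(4 - R - W\right) R = R \left(4 - R - W\right)$)
$P{\left(s \right)} = \frac{1}{4 + s}$ ($P{\left(s \right)} = \frac{1}{s + 4} = \frac{1}{4 + s}$)
$M{\left(g,z \right)} = -2 - z$
$Y{\left(-18,14 \right)} M{\left(P{\left(3 \right)},-32 \right)} = 14 \left(4 - 14 - -18\right) \left(-2 - -32\right) = 14 \left(4 - 14 + 18\right) \left(-2 + 32\right) = 14 \cdot 8 \cdot 30 = 112 \cdot 30 = 3360$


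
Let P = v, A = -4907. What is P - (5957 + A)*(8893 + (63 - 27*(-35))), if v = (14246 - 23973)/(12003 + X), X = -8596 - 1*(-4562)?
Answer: -82846132177/7969 ≈ -1.0396e+7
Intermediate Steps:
X = -4034 (X = -8596 + 4562 = -4034)
v = -9727/7969 (v = (14246 - 23973)/(12003 - 4034) = -9727/7969 ≈ -1.2206)
P = -9727/7969 ≈ -1.2206
P - (5957 + A)*(8893 + (63 - 27*(-35))) = -9727/7969 - (5957 - 4907)*(8893 + (63 - 27*(-35))) = -9727/7969 - 1050*(8893 + (63 + 945)) = -9727/7969 - 1050*(8893 + 1008) = -9727/7969 - 1050*9901 = -9727/7969 - 1*10396050 = -9727/7969 - 10396050 = -82846132177/7969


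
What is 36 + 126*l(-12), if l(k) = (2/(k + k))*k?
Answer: 162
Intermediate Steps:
l(k) = 1 (l(k) = (2/((2*k)))*k = (2*(1/(2*k)))*k = k/k = 1)
36 + 126*l(-12) = 36 + 126*1 = 36 + 126 = 162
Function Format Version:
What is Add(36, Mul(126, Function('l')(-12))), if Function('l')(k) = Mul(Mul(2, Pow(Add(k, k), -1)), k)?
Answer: 162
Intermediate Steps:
Function('l')(k) = 1 (Function('l')(k) = Mul(Mul(2, Pow(Mul(2, k), -1)), k) = Mul(Mul(2, Mul(Rational(1, 2), Pow(k, -1))), k) = Mul(Pow(k, -1), k) = 1)
Add(36, Mul(126, Function('l')(-12))) = Add(36, Mul(126, 1)) = Add(36, 126) = 162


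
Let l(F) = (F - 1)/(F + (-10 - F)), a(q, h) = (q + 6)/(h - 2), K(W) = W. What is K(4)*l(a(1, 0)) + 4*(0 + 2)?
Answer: 49/5 ≈ 9.8000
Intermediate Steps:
a(q, h) = (6 + q)/(-2 + h)
l(F) = ⅒ - F/10 (l(F) = (-1 + F)/(-10) = (-1 + F)*(-⅒) = ⅒ - F/10)
K(4)*l(a(1, 0)) + 4*(0 + 2) = 4*(⅒ - (6 + 1)/(10*(-2 + 0))) + 4*(0 + 2) = 4*(⅒ - 7/(10*(-2))) + 4*2 = 4*(⅒ - (-1)*7/20) + 8 = 4*(⅒ - ⅒*(-7/2)) + 8 = 4*(⅒ + 7/20) + 8 = 4*(9/20) + 8 = 9/5 + 8 = 49/5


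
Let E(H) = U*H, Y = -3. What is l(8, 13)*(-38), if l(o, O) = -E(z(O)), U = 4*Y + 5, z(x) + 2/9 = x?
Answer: -30590/9 ≈ -3398.9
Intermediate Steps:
z(x) = -2/9 + x
U = -7 (U = 4*(-3) + 5 = -12 + 5 = -7)
E(H) = -7*H
l(o, O) = -14/9 + 7*O (l(o, O) = -(-7)*(-2/9 + O) = -(14/9 - 7*O) = -14/9 + 7*O)
l(8, 13)*(-38) = (-14/9 + 7*13)*(-38) = (-14/9 + 91)*(-38) = (805/9)*(-38) = -30590/9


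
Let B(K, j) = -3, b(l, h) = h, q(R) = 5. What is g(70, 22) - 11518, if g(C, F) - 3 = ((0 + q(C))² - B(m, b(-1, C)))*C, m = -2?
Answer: -9555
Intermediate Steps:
g(C, F) = 3 + 28*C (g(C, F) = 3 + ((0 + 5)² - 1*(-3))*C = 3 + (5² + 3)*C = 3 + (25 + 3)*C = 3 + 28*C)
g(70, 22) - 11518 = (3 + 28*70) - 11518 = (3 + 1960) - 11518 = 1963 - 11518 = -9555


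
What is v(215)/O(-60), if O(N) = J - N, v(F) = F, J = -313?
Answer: -215/253 ≈ -0.84980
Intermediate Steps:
O(N) = -313 - N
v(215)/O(-60) = 215/(-313 - 1*(-60)) = 215/(-313 + 60) = 215/(-253) = 215*(-1/253) = -215/253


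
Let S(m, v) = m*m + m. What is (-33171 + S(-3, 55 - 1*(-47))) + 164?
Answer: -33001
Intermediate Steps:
S(m, v) = m + m² (S(m, v) = m² + m = m + m²)
(-33171 + S(-3, 55 - 1*(-47))) + 164 = (-33171 - 3*(1 - 3)) + 164 = (-33171 - 3*(-2)) + 164 = (-33171 + 6) + 164 = -33165 + 164 = -33001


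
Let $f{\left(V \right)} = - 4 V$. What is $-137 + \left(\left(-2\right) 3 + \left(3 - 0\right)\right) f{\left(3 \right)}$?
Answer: $-101$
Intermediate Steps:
$-137 + \left(\left(-2\right) 3 + \left(3 - 0\right)\right) f{\left(3 \right)} = -137 + \left(\left(-2\right) 3 + \left(3 - 0\right)\right) \left(\left(-4\right) 3\right) = -137 + \left(-6 + \left(3 + 0\right)\right) \left(-12\right) = -137 + \left(-6 + 3\right) \left(-12\right) = -137 - -36 = -137 + 36 = -101$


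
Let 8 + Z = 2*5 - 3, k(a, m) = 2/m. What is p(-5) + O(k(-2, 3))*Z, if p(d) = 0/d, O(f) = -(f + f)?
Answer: 4/3 ≈ 1.3333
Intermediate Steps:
O(f) = -2*f
Z = -1 (Z = -8 + (2*5 - 3) = -8 + (10 - 3) = -8 + 7 = -1)
p(d) = 0
p(-5) + O(k(-2, 3))*Z = 0 - 4/3*(-1) = 0 + 4/3 = 4/3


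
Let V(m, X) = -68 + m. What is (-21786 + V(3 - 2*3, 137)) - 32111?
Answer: -53968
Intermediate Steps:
(-21786 + V(3 - 2*3, 137)) - 32111 = (-21786 + (-68 + (3 - 2*3))) - 32111 = (-21786 + (-68 + (3 - 6))) - 32111 = (-21786 + (-68 - 3)) - 32111 = (-21786 - 71) - 32111 = -21857 - 32111 = -53968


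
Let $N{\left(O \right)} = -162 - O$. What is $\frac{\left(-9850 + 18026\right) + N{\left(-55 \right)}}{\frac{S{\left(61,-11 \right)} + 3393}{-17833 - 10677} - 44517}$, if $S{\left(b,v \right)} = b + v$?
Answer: $- \frac{230047190}{1269183113} \approx -0.18126$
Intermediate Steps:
$\frac{\left(-9850 + 18026\right) + N{\left(-55 \right)}}{\frac{S{\left(61,-11 \right)} + 3393}{-17833 - 10677} - 44517} = \frac{\left(-9850 + 18026\right) - 107}{\frac{\left(61 - 11\right) + 3393}{-17833 - 10677} - 44517} = \frac{8176 + \left(-162 + 55\right)}{\frac{50 + 3393}{-28510} - 44517} = \frac{8176 - 107}{3443 \left(- \frac{1}{28510}\right) - 44517} = \frac{8069}{- \frac{3443}{28510} - 44517} = \frac{8069}{- \frac{1269183113}{28510}} = 8069 \left(- \frac{28510}{1269183113}\right) = - \frac{230047190}{1269183113}$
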